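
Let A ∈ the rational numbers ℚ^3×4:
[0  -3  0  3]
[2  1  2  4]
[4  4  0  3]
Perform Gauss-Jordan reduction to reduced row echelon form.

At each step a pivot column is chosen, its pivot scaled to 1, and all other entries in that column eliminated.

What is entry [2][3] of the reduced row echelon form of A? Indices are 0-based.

step 1: exchange rows 0,1
step 1: normalize row 0 (÷2) = (1, 1/2, 1, 2)
  row 2: subtract 4×row0 = (0, 2, -4, -5)
step 2: normalize row 1 (÷-3) = (0, 1, 0, -1)
  row 0: subtract 1/2×row1 = (1, 0, 1, 5/2)
  row 2: subtract 2×row1 = (0, 0, -4, -3)
step 3: normalize row 2 (÷-4) = (0, 0, 1, 3/4)
  row 0: subtract 1×row2 = (1, 0, 0, 7/4)

M[2][3] = 3/4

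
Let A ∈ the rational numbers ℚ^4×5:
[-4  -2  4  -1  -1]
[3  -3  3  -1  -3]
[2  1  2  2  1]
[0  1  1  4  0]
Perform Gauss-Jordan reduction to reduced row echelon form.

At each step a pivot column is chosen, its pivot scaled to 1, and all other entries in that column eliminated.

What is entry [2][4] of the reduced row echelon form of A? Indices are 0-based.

[1] R0 /= -4  ⇒  (1, 1/2, -1, 1/4, 1/4)
     R1 -= 3·R0  ⇒  (0, -9/2, 6, -7/4, -15/4)
     R2 -= 2·R0  ⇒  (0, 0, 4, 3/2, 1/2)
[2] R1 /= -9/2  ⇒  (0, 1, -4/3, 7/18, 5/6)
     R0 -= 1/2·R1  ⇒  (1, 0, -1/3, 1/18, -1/6)
     R3 -= 1·R1  ⇒  (0, 0, 7/3, 65/18, -5/6)
[3] R2 /= 4  ⇒  (0, 0, 1, 3/8, 1/8)
     R0 -= -1/3·R2  ⇒  (1, 0, 0, 13/72, -1/8)
     R1 -= -4/3·R2  ⇒  (0, 1, 0, 8/9, 1)
     R3 -= 7/3·R2  ⇒  (0, 0, 0, 197/72, -9/8)
[4] R3 /= 197/72  ⇒  (0, 0, 0, 1, -81/197)
     R0 -= 13/72·R3  ⇒  (1, 0, 0, 0, -10/197)
     R1 -= 8/9·R3  ⇒  (0, 1, 0, 0, 269/197)
     R2 -= 3/8·R3  ⇒  (0, 0, 1, 0, 55/197)

M[2][4] = 55/197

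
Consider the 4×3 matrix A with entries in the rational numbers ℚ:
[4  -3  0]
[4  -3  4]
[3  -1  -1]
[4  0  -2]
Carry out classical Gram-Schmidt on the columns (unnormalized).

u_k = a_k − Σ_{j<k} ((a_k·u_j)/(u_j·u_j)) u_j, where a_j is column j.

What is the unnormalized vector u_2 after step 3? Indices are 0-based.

u_2 = (-334/177, 374/177, -40/59, 50/177)

Step 1: u_0 = a_0 = (4, 4, 3, 4).
Step 2: u_1 = a_1 − (-9/19)·u_0 = (-21/19, -21/19, 8/19, 36/19).
Step 3: u_2 = a_2 − (5/57)·u_0 − (-82/59)·u_1 = (-334/177, 374/177, -40/59, 50/177).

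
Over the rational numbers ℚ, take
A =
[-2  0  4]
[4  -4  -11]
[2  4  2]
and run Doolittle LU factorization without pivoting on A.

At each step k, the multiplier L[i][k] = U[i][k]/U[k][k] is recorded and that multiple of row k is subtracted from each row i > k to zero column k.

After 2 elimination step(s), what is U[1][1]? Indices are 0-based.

Step 1: pivot at (0,0) is -2.
  row1 ← row1 − (-2)·row0  ⇒  L[1][0]=-2, U row1=(0, -4, -3)
  row2 ← row2 − (-1)·row0  ⇒  L[2][0]=-1, U row2=(0, 4, 6)
Step 2: pivot at (1,1) is -4.
  row2 ← row2 − (-1)·row1  ⇒  L[2][1]=-1, U row2=(0, 0, 3)

U[1][1] = -4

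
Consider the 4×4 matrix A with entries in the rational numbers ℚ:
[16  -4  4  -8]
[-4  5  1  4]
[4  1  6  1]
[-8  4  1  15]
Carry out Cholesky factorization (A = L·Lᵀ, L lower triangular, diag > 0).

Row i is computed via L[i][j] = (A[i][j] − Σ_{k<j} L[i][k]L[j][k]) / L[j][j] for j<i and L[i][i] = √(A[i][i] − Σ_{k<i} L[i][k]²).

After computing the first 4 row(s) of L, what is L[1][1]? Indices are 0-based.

Step 1: L[0][0] = √(16) = 4.
  L[1][0] = (-4) / L[0][0] = -1.
Step 2: L[1][1] = √(4) = 2.
  L[2][0] = (4) / L[0][0] = 1.
  L[2][1] = (2) / L[1][1] = 1.
Step 3: L[2][2] = √(4) = 2.
  L[3][0] = (-8) / L[0][0] = -2.
  L[3][1] = (2) / L[1][1] = 1.
  L[3][2] = (2) / L[2][2] = 1.
Step 4: L[3][3] = √(9) = 3.

L[1][1] = 2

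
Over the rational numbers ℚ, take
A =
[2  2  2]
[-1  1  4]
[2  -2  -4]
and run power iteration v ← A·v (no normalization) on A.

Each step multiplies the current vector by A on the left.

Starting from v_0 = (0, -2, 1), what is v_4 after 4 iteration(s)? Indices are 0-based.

v_4 = (-24, 76, -56)

v_0 = (0, -2, 1).
v_1 = A·v_0 = (-2, 2, 0).
v_2 = A·v_1 = (0, 4, -8).
v_3 = A·v_2 = (-8, -28, 24).
v_4 = A·v_3 = (-24, 76, -56).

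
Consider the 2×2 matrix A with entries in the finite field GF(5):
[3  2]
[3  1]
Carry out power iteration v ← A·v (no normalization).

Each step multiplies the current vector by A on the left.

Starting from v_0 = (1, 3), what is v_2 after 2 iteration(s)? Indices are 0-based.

v_0 = (1, 3).
v_1 = A·v_0 = (4, 1).
v_2 = A·v_1 = (4, 3).

v_2 = (4, 3)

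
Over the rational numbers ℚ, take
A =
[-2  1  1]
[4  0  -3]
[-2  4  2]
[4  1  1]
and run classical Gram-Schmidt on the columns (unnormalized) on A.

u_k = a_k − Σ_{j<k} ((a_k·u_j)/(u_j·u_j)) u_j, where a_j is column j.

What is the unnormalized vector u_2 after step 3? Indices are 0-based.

u_2 = (-4/171, -107/57, -70/171, 284/171)

Step 1: u_0 = a_0 = (-2, 4, -2, 4).
Step 2: u_1 = a_1 − (-3/20)·u_0 = (7/10, 3/5, 37/10, 8/5).
Step 3: u_2 = a_2 − (-7/20)·u_0 − (79/171)·u_1 = (-4/171, -107/57, -70/171, 284/171).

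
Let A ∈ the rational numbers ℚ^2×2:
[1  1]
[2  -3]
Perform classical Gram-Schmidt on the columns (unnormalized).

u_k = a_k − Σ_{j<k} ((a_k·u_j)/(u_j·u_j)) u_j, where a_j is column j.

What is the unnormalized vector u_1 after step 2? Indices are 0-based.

Step 1: u_0 = a_0 = (1, 2).
Step 2: u_1 = a_1 − (-1)·u_0 = (2, -1).

u_1 = (2, -1)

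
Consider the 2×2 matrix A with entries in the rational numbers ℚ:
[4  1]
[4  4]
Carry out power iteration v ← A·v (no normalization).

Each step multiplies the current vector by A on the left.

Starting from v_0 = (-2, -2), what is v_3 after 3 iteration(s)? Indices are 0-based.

v_3 = (-328, -640)

v_0 = (-2, -2).
v_1 = A·v_0 = (-10, -16).
v_2 = A·v_1 = (-56, -104).
v_3 = A·v_2 = (-328, -640).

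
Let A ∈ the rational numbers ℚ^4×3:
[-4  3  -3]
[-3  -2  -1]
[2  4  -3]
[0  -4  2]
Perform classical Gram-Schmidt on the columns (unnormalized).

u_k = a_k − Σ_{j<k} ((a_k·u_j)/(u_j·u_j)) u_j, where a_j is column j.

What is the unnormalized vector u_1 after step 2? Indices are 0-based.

u_1 = (95/29, -52/29, 112/29, -4)

Step 1: u_0 = a_0 = (-4, -3, 2, 0).
Step 2: u_1 = a_1 − (2/29)·u_0 = (95/29, -52/29, 112/29, -4).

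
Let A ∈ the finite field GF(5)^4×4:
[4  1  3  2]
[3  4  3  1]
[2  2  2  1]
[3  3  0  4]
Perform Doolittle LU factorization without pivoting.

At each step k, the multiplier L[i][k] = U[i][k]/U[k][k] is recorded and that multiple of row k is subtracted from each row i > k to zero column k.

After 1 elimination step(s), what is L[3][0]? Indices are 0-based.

[col 0] pivot 4
  R1 -= 2*R0 → (0, 2, 2, 2)  (L[1][0] := 2)
  R2 -= 3*R0 → (0, 4, 3, 0)  (L[2][0] := 3)
  R3 -= 2*R0 → (0, 1, 4, 0)  (L[3][0] := 2)

L[3][0] = 2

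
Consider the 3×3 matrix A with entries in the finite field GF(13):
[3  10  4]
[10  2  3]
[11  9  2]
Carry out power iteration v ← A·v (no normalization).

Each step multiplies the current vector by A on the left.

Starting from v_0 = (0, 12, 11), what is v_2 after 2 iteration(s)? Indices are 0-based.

v_0 = (0, 12, 11).
v_1 = A·v_0 = (8, 5, 0).
v_2 = A·v_1 = (9, 12, 3).

v_2 = (9, 12, 3)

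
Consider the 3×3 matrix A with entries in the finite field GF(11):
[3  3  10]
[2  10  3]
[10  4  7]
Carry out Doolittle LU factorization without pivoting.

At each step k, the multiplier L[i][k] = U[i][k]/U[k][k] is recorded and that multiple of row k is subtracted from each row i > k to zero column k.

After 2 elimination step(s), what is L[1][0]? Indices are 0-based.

L[1][0] = 8

Step 1: pivot at (0,0) is 3.
  row1 ← row1 − (8)·row0  ⇒  L[1][0]=8, U row1=(0, 8, 0)
  row2 ← row2 − (7)·row0  ⇒  L[2][0]=7, U row2=(0, 5, 3)
Step 2: pivot at (1,1) is 8.
  row2 ← row2 − (2)·row1  ⇒  L[2][1]=2, U row2=(0, 0, 3)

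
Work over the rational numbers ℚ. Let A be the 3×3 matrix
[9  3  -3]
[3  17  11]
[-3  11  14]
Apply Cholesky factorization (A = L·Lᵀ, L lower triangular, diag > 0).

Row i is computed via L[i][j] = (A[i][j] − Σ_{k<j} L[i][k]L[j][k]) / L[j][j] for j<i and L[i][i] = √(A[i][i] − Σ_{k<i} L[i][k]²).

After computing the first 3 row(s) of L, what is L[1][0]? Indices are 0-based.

L[1][0] = 1

Step 1: L[0][0] = √(9) = 3.
  L[1][0] = (3) / L[0][0] = 1.
Step 2: L[1][1] = √(16) = 4.
  L[2][0] = (-3) / L[0][0] = -1.
  L[2][1] = (12) / L[1][1] = 3.
Step 3: L[2][2] = √(4) = 2.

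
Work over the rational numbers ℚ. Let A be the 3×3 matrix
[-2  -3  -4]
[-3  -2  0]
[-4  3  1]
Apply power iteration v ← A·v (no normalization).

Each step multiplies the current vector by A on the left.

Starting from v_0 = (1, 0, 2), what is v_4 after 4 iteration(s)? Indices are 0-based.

v_0 = (1, 0, 2).
v_1 = A·v_0 = (-10, -3, -2).
v_2 = A·v_1 = (37, 36, 29).
v_3 = A·v_2 = (-298, -183, -11).
v_4 = A·v_3 = (1189, 1260, 632).

v_4 = (1189, 1260, 632)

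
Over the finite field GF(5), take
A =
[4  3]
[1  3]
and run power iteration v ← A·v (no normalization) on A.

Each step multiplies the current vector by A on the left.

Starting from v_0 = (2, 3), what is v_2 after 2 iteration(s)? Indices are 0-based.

v_0 = (2, 3).
v_1 = A·v_0 = (2, 1).
v_2 = A·v_1 = (1, 0).

v_2 = (1, 0)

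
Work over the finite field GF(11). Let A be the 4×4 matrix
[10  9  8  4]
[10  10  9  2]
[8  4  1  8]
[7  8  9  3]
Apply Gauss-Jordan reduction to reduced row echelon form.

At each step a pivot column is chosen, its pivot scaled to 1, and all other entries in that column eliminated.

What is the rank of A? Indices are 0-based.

pivot(0,0)=10: scale R0 → (1, 2, 3, 7)
  clear (1,0): R1 −= (10)R0 → (0, 1, 1, 9)
  clear (2,0): R2 −= (8)R0 → (0, 10, 10, 7)
  clear (3,0): R3 −= (7)R0 → (0, 5, 10, 9)
pivot(1,1)=1: scale R1 → (0, 1, 1, 9)
  clear (0,1): R0 −= (2)R1 → (1, 0, 1, 0)
  clear (2,1): R2 −= (10)R1 → (0, 0, 0, 5)
  clear (3,1): R3 −= (5)R1 → (0, 0, 5, 8)
pivot(2,2): swap R2↔R3
pivot(2,2)=5: scale R2 → (0, 0, 1, 6)
  clear (0,2): R0 −= (1)R2 → (1, 0, 0, 5)
  clear (1,2): R1 −= (1)R2 → (0, 1, 0, 3)
pivot(3,3)=5: scale R3 → (0, 0, 0, 1)
  clear (0,3): R0 −= (5)R3 → (1, 0, 0, 0)
  clear (1,3): R1 −= (3)R3 → (0, 1, 0, 0)
  clear (2,3): R2 −= (6)R3 → (0, 0, 1, 0)

rank = 4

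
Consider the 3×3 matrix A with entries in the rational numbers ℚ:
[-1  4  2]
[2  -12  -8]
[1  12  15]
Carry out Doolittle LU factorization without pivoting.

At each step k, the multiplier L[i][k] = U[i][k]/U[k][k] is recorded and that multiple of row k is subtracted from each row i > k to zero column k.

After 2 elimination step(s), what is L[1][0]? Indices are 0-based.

L[1][0] = -2

Step 1: pivot at (0,0) is -1.
  row1 ← row1 − (-2)·row0  ⇒  L[1][0]=-2, U row1=(0, -4, -4)
  row2 ← row2 − (-1)·row0  ⇒  L[2][0]=-1, U row2=(0, 16, 17)
Step 2: pivot at (1,1) is -4.
  row2 ← row2 − (-4)·row1  ⇒  L[2][1]=-4, U row2=(0, 0, 1)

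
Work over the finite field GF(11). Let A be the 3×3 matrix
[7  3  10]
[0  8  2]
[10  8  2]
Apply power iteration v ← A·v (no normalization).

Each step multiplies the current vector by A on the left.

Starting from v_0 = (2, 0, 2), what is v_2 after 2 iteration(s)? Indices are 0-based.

v_2 = (6, 3, 2)

v_0 = (2, 0, 2).
v_1 = A·v_0 = (1, 4, 2).
v_2 = A·v_1 = (6, 3, 2).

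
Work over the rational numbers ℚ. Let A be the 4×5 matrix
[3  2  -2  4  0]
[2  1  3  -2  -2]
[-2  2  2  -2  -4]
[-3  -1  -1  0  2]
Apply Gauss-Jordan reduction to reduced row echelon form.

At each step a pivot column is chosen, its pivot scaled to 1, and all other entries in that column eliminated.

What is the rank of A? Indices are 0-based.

step 1: normalize row 0 (÷3) = (1, 2/3, -2/3, 4/3, 0)
  row 1: subtract 2×row0 = (0, -1/3, 13/3, -14/3, -2)
  row 2: subtract -2×row0 = (0, 10/3, 2/3, 2/3, -4)
  row 3: subtract -3×row0 = (0, 1, -3, 4, 2)
step 2: normalize row 1 (÷-1/3) = (0, 1, -13, 14, 6)
  row 0: subtract 2/3×row1 = (1, 0, 8, -8, -4)
  row 2: subtract 10/3×row1 = (0, 0, 44, -46, -24)
  row 3: subtract 1×row1 = (0, 0, 10, -10, -4)
step 3: normalize row 2 (÷44) = (0, 0, 1, -23/22, -6/11)
  row 0: subtract 8×row2 = (1, 0, 0, 4/11, 4/11)
  row 1: subtract -13×row2 = (0, 1, 0, 9/22, -12/11)
  row 3: subtract 10×row2 = (0, 0, 0, 5/11, 16/11)
step 4: normalize row 3 (÷5/11) = (0, 0, 0, 1, 16/5)
  row 0: subtract 4/11×row3 = (1, 0, 0, 0, -4/5)
  row 1: subtract 9/22×row3 = (0, 1, 0, 0, -12/5)
  row 2: subtract -23/22×row3 = (0, 0, 1, 0, 14/5)

rank = 4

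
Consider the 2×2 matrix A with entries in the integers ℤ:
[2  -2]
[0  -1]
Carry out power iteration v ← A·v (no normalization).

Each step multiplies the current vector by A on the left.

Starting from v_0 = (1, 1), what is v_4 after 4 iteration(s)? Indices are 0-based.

v_0 = (1, 1).
v_1 = A·v_0 = (0, -1).
v_2 = A·v_1 = (2, 1).
v_3 = A·v_2 = (2, -1).
v_4 = A·v_3 = (6, 1).

v_4 = (6, 1)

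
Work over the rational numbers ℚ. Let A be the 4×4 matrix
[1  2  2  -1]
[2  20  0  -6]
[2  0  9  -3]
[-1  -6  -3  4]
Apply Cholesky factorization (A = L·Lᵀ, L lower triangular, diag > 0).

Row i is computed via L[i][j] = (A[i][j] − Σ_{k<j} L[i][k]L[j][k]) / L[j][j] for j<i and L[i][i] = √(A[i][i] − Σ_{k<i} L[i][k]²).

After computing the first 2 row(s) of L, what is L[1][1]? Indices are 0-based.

Step 1: L[0][0] = √(1) = 1.
  L[1][0] = (2) / L[0][0] = 2.
Step 2: L[1][1] = √(16) = 4.

L[1][1] = 4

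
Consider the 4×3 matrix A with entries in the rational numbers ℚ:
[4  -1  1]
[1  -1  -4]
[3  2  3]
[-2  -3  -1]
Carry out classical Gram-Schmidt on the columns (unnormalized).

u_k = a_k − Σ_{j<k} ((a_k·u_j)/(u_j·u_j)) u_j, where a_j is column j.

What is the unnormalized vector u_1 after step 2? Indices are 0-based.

Step 1: u_0 = a_0 = (4, 1, 3, -2).
Step 2: u_1 = a_1 − (7/30)·u_0 = (-29/15, -37/30, 13/10, -38/15).

u_1 = (-29/15, -37/30, 13/10, -38/15)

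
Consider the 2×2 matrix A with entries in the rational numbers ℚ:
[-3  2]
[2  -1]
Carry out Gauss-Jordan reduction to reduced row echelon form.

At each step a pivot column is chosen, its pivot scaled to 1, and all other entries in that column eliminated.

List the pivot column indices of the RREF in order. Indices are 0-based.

pivot columns: 0, 1

step 1: normalize row 0 (÷-3) = (1, -2/3)
  row 1: subtract 2×row0 = (0, 1/3)
step 2: normalize row 1 (÷1/3) = (0, 1)
  row 0: subtract -2/3×row1 = (1, 0)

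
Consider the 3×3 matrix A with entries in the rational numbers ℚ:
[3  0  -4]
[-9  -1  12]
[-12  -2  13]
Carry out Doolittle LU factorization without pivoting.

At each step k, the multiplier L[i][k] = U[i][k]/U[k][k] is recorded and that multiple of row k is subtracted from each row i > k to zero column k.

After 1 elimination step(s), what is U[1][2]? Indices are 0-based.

U[1][2] = 0

k=0: U[0][0]=3
  eliminate (1,0): mult=-3, new row 1: (0, -1, 0); set L[1][0]=-3
  eliminate (2,0): mult=-4, new row 2: (0, -2, -3); set L[2][0]=-4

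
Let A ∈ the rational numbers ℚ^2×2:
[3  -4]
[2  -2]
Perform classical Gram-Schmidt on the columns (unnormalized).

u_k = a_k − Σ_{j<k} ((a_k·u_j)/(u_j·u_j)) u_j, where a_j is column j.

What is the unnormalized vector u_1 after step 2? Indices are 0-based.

Step 1: u_0 = a_0 = (3, 2).
Step 2: u_1 = a_1 − (-16/13)·u_0 = (-4/13, 6/13).

u_1 = (-4/13, 6/13)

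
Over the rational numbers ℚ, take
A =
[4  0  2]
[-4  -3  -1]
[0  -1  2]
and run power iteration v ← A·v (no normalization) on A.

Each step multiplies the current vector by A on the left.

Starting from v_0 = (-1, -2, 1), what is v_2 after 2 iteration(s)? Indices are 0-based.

v_2 = (0, -23, -1)

v_0 = (-1, -2, 1).
v_1 = A·v_0 = (-2, 9, 4).
v_2 = A·v_1 = (0, -23, -1).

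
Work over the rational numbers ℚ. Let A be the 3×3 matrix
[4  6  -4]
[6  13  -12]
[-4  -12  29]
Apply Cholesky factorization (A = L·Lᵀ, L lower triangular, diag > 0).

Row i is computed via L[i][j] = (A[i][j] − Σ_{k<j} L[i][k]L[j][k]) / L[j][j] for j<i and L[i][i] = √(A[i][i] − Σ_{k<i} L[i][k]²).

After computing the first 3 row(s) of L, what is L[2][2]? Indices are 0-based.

L[2][2] = 4

Step 1: L[0][0] = √(4) = 2.
  L[1][0] = (6) / L[0][0] = 3.
Step 2: L[1][1] = √(4) = 2.
  L[2][0] = (-4) / L[0][0] = -2.
  L[2][1] = (-6) / L[1][1] = -3.
Step 3: L[2][2] = √(16) = 4.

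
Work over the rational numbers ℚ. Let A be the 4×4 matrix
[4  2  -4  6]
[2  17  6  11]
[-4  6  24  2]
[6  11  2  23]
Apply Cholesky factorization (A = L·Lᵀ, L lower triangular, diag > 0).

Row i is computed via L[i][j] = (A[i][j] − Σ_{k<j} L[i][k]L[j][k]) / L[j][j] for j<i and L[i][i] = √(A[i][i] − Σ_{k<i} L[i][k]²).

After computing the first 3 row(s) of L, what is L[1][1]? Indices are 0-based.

Step 1: L[0][0] = √(4) = 2.
  L[1][0] = (2) / L[0][0] = 1.
Step 2: L[1][1] = √(16) = 4.
  L[2][0] = (-4) / L[0][0] = -2.
  L[2][1] = (8) / L[1][1] = 2.
Step 3: L[2][2] = √(16) = 4.

L[1][1] = 4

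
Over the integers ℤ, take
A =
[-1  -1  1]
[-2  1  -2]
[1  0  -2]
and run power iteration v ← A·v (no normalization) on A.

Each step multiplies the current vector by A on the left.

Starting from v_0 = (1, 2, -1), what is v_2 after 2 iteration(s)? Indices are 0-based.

v_2 = (5, 4, -10)

v_0 = (1, 2, -1).
v_1 = A·v_0 = (-4, 2, 3).
v_2 = A·v_1 = (5, 4, -10).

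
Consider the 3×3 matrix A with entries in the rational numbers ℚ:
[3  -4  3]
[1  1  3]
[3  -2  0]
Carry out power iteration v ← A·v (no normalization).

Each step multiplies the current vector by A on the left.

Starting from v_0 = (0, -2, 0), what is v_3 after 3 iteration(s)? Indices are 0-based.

v_3 = (144, 146, 96)

v_0 = (0, -2, 0).
v_1 = A·v_0 = (8, -2, 4).
v_2 = A·v_1 = (44, 18, 28).
v_3 = A·v_2 = (144, 146, 96).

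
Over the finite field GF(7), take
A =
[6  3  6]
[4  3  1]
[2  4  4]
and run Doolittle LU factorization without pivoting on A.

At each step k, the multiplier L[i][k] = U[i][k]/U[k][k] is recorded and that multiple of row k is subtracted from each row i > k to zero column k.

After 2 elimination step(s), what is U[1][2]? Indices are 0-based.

U[1][2] = 4

[col 0] pivot 6
  R1 -= 3*R0 → (0, 1, 4)  (L[1][0] := 3)
  R2 -= 5*R0 → (0, 3, 2)  (L[2][0] := 5)
[col 1] pivot 1
  R2 -= 3*R1 → (0, 0, 4)  (L[2][1] := 3)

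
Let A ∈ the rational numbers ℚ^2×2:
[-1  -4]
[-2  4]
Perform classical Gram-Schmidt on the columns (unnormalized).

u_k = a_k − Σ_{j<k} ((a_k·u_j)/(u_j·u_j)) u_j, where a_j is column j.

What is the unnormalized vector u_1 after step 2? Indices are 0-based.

u_1 = (-24/5, 12/5)

Step 1: u_0 = a_0 = (-1, -2).
Step 2: u_1 = a_1 − (-4/5)·u_0 = (-24/5, 12/5).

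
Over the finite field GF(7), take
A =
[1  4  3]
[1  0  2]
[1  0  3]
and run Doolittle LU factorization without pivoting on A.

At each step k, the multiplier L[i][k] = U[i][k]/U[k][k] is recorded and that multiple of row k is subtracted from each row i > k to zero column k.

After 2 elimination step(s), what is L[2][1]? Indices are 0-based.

[col 0] pivot 1
  R1 -= 1*R0 → (0, 3, 6)  (L[1][0] := 1)
  R2 -= 1*R0 → (0, 3, 0)  (L[2][0] := 1)
[col 1] pivot 3
  R2 -= 1*R1 → (0, 0, 1)  (L[2][1] := 1)

L[2][1] = 1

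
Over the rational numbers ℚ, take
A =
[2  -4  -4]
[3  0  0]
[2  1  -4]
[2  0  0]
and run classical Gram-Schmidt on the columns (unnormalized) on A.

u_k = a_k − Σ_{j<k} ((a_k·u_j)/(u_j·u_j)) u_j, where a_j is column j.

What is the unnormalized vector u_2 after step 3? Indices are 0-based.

u_2 = (-260/321, 200/107, -1040/321, 400/321)

Step 1: u_0 = a_0 = (2, 3, 2, 2).
Step 2: u_1 = a_1 − (-2/7)·u_0 = (-24/7, 6/7, 11/7, 4/7).
Step 3: u_2 = a_2 − (-16/21)·u_0 − (52/107)·u_1 = (-260/321, 200/107, -1040/321, 400/321).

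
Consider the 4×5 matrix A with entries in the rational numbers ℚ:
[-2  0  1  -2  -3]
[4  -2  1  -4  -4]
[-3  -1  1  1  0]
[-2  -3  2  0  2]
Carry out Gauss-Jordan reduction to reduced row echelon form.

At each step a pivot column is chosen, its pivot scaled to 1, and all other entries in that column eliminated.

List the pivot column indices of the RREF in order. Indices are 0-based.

pivot columns: 0, 1, 2, 4

pivot(0,0)=-2: scale R0 → (1, 0, -1/2, 1, 3/2)
  clear (1,0): R1 −= (4)R0 → (0, -2, 3, -8, -10)
  clear (2,0): R2 −= (-3)R0 → (0, -1, -1/2, 4, 9/2)
  clear (3,0): R3 −= (-2)R0 → (0, -3, 1, 2, 5)
pivot(1,1)=-2: scale R1 → (0, 1, -3/2, 4, 5)
  clear (2,1): R2 −= (-1)R1 → (0, 0, -2, 8, 19/2)
  clear (3,1): R3 −= (-3)R1 → (0, 0, -7/2, 14, 20)
pivot(2,2)=-2: scale R2 → (0, 0, 1, -4, -19/4)
  clear (0,2): R0 −= (-1/2)R2 → (1, 0, 0, -1, -7/8)
  clear (1,2): R1 −= (-3/2)R2 → (0, 1, 0, -2, -17/8)
  clear (3,2): R3 −= (-7/2)R2 → (0, 0, 0, 0, 27/8)
col 3: no nonzero at/below row 3; advance.
pivot(3,4)=27/8: scale R3 → (0, 0, 0, 0, 1)
  clear (0,4): R0 −= (-7/8)R3 → (1, 0, 0, -1, 0)
  clear (1,4): R1 −= (-17/8)R3 → (0, 1, 0, -2, 0)
  clear (2,4): R2 −= (-19/4)R3 → (0, 0, 1, -4, 0)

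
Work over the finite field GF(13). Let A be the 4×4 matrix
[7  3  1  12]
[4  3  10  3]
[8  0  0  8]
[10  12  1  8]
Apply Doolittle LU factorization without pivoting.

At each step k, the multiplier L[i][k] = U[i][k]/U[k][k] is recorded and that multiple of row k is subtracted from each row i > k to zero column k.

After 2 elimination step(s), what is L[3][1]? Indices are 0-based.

L[3][1] = 6

Step 1: pivot at (0,0) is 7.
  row1 ← row1 − (8)·row0  ⇒  L[1][0]=8, U row1=(0, 5, 2, 11)
  row2 ← row2 − (3)·row0  ⇒  L[2][0]=3, U row2=(0, 4, 10, 11)
  row3 ← row3 − (7)·row0  ⇒  L[3][0]=7, U row3=(0, 4, 7, 2)
Step 2: pivot at (1,1) is 5.
  row2 ← row2 − (6)·row1  ⇒  L[2][1]=6, U row2=(0, 0, 11, 10)
  row3 ← row3 − (6)·row1  ⇒  L[3][1]=6, U row3=(0, 0, 8, 1)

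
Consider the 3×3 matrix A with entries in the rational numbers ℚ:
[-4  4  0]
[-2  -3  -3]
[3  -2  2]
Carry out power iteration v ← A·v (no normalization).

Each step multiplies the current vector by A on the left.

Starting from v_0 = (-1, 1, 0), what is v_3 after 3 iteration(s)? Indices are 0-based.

v_3 = (152, 18, -80)

v_0 = (-1, 1, 0).
v_1 = A·v_0 = (8, -1, -5).
v_2 = A·v_1 = (-36, 2, 16).
v_3 = A·v_2 = (152, 18, -80).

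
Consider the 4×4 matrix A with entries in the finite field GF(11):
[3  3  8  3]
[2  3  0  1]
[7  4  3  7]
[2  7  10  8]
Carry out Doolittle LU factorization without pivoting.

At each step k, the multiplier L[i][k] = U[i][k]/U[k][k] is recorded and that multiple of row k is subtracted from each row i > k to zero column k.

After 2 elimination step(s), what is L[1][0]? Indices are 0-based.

[col 0] pivot 3
  R1 -= 8*R0 → (0, 1, 2, 10)  (L[1][0] := 8)
  R2 -= 6*R0 → (0, 8, 10, 0)  (L[2][0] := 6)
  R3 -= 8*R0 → (0, 5, 1, 6)  (L[3][0] := 8)
[col 1] pivot 1
  R2 -= 8*R1 → (0, 0, 5, 8)  (L[2][1] := 8)
  R3 -= 5*R1 → (0, 0, 2, 0)  (L[3][1] := 5)

L[1][0] = 8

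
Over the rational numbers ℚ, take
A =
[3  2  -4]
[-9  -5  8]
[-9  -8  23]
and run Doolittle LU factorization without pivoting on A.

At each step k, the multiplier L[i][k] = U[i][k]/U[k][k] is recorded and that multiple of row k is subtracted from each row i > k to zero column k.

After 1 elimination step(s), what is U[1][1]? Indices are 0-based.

k=0: U[0][0]=3
  eliminate (1,0): mult=-3, new row 1: (0, 1, -4); set L[1][0]=-3
  eliminate (2,0): mult=-3, new row 2: (0, -2, 11); set L[2][0]=-3

U[1][1] = 1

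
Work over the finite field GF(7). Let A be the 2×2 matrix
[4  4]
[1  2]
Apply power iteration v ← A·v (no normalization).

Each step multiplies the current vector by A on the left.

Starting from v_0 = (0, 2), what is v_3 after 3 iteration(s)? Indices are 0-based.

v_3 = (4, 3)

v_0 = (0, 2).
v_1 = A·v_0 = (1, 4).
v_2 = A·v_1 = (6, 2).
v_3 = A·v_2 = (4, 3).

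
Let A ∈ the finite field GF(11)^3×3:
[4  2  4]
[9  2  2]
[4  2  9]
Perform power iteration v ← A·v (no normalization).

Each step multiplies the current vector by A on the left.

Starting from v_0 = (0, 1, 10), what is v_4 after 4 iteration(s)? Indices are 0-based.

v_0 = (0, 1, 10).
v_1 = A·v_0 = (9, 0, 4).
v_2 = A·v_1 = (8, 1, 6).
v_3 = A·v_2 = (3, 9, 0).
v_4 = A·v_3 = (8, 1, 8).

v_4 = (8, 1, 8)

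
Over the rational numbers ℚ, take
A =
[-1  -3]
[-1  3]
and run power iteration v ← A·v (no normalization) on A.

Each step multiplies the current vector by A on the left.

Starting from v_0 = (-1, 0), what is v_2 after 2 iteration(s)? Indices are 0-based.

v_0 = (-1, 0).
v_1 = A·v_0 = (1, 1).
v_2 = A·v_1 = (-4, 2).

v_2 = (-4, 2)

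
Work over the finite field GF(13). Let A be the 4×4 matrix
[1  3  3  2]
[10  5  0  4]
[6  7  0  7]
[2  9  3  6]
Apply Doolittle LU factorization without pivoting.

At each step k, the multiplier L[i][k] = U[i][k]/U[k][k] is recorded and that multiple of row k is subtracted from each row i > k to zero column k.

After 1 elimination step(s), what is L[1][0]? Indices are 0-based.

Step 1: pivot at (0,0) is 1.
  row1 ← row1 − (10)·row0  ⇒  L[1][0]=10, U row1=(0, 1, 9, 10)
  row2 ← row2 − (6)·row0  ⇒  L[2][0]=6, U row2=(0, 2, 8, 8)
  row3 ← row3 − (2)·row0  ⇒  L[3][0]=2, U row3=(0, 3, 10, 2)

L[1][0] = 10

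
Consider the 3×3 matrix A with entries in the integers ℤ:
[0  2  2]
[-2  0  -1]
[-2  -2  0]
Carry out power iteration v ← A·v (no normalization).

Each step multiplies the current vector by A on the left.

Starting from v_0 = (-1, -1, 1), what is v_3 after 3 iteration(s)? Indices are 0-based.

v_3 = (-12, -18, -12)

v_0 = (-1, -1, 1).
v_1 = A·v_0 = (0, 1, 4).
v_2 = A·v_1 = (10, -4, -2).
v_3 = A·v_2 = (-12, -18, -12).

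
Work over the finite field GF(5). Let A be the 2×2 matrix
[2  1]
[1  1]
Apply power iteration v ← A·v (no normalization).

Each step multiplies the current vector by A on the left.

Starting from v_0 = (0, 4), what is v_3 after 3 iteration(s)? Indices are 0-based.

v_0 = (0, 4).
v_1 = A·v_0 = (4, 4).
v_2 = A·v_1 = (2, 3).
v_3 = A·v_2 = (2, 0).

v_3 = (2, 0)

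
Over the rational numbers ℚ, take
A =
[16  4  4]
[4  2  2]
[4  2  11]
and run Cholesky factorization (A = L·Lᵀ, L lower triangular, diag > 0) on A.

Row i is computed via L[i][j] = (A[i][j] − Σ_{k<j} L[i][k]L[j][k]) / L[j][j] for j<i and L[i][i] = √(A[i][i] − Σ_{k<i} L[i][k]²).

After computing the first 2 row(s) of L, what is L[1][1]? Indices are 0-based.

L[1][1] = 1

Step 1: L[0][0] = √(16) = 4.
  L[1][0] = (4) / L[0][0] = 1.
Step 2: L[1][1] = √(1) = 1.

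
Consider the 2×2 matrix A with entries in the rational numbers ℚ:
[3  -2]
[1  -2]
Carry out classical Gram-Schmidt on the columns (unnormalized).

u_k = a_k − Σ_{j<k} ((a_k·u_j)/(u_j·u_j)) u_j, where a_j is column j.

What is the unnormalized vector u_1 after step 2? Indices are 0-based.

Step 1: u_0 = a_0 = (3, 1).
Step 2: u_1 = a_1 − (-4/5)·u_0 = (2/5, -6/5).

u_1 = (2/5, -6/5)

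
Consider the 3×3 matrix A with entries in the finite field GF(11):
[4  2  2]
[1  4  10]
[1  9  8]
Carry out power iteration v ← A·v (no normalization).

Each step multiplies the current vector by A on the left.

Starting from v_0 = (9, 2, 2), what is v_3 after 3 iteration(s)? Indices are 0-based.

v_0 = (9, 2, 2).
v_1 = A·v_0 = (0, 4, 10).
v_2 = A·v_1 = (6, 6, 6).
v_3 = A·v_2 = (4, 2, 9).

v_3 = (4, 2, 9)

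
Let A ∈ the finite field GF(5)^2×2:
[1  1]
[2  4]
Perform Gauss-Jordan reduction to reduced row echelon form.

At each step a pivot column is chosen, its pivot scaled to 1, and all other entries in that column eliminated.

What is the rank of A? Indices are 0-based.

[1] R0 /= 1  ⇒  (1, 1)
     R1 -= 2·R0  ⇒  (0, 2)
[2] R1 /= 2  ⇒  (0, 1)
     R0 -= 1·R1  ⇒  (1, 0)

rank = 2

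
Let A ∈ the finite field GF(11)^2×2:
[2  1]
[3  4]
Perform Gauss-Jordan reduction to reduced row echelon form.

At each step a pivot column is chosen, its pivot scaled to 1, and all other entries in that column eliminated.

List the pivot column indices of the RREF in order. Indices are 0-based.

pivot columns: 0, 1

step 1: normalize row 0 (÷2) = (1, 6)
  row 1: subtract 3×row0 = (0, 8)
step 2: normalize row 1 (÷8) = (0, 1)
  row 0: subtract 6×row1 = (1, 0)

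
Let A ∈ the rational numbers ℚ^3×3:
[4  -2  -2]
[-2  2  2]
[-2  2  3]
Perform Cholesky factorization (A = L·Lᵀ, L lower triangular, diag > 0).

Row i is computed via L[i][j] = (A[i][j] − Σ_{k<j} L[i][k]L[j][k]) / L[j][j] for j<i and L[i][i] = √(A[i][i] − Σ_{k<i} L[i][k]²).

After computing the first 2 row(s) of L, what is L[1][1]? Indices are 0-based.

Step 1: L[0][0] = √(4) = 2.
  L[1][0] = (-2) / L[0][0] = -1.
Step 2: L[1][1] = √(1) = 1.

L[1][1] = 1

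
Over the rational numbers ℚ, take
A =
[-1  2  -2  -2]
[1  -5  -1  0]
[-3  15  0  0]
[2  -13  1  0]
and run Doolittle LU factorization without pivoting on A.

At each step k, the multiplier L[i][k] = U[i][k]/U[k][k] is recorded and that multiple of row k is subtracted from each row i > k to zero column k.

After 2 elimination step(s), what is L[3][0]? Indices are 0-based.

L[3][0] = -2

k=0: U[0][0]=-1
  eliminate (1,0): mult=-1, new row 1: (0, -3, -3, -2); set L[1][0]=-1
  eliminate (2,0): mult=3, new row 2: (0, 9, 6, 6); set L[2][0]=3
  eliminate (3,0): mult=-2, new row 3: (0, -9, -3, -4); set L[3][0]=-2
k=1: U[1][1]=-3
  eliminate (2,1): mult=-3, new row 2: (0, 0, -3, 0); set L[2][1]=-3
  eliminate (3,1): mult=3, new row 3: (0, 0, 6, 2); set L[3][1]=3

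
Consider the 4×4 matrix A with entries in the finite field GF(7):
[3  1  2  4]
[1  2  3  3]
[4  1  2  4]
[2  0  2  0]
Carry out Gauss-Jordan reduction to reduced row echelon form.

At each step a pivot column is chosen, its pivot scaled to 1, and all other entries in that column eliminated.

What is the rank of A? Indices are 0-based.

rank = 4

[1] R0 /= 3  ⇒  (1, 5, 3, 6)
     R1 -= 1·R0  ⇒  (0, 4, 0, 4)
     R2 -= 4·R0  ⇒  (0, 2, 4, 1)
     R3 -= 2·R0  ⇒  (0, 4, 3, 2)
[2] R1 /= 4  ⇒  (0, 1, 0, 1)
     R0 -= 5·R1  ⇒  (1, 0, 3, 1)
     R2 -= 2·R1  ⇒  (0, 0, 4, 6)
     R3 -= 4·R1  ⇒  (0, 0, 3, 5)
[3] R2 /= 4  ⇒  (0, 0, 1, 5)
     R0 -= 3·R2  ⇒  (1, 0, 0, 0)
     R3 -= 3·R2  ⇒  (0, 0, 0, 4)
[4] R3 /= 4  ⇒  (0, 0, 0, 1)
     R1 -= 1·R3  ⇒  (0, 1, 0, 0)
     R2 -= 5·R3  ⇒  (0, 0, 1, 0)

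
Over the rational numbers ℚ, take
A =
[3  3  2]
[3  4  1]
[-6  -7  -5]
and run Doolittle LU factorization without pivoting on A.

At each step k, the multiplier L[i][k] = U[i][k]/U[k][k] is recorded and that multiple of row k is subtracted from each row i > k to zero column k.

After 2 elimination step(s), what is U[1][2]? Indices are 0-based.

U[1][2] = -1

[col 0] pivot 3
  R1 -= 1*R0 → (0, 1, -1)  (L[1][0] := 1)
  R2 -= -2*R0 → (0, -1, -1)  (L[2][0] := -2)
[col 1] pivot 1
  R2 -= -1*R1 → (0, 0, -2)  (L[2][1] := -1)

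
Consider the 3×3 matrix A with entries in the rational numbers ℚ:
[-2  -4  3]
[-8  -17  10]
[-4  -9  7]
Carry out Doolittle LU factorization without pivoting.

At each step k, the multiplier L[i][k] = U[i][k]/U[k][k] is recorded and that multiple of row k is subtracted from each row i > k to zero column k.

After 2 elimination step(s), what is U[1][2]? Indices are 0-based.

k=0: U[0][0]=-2
  eliminate (1,0): mult=4, new row 1: (0, -1, -2); set L[1][0]=4
  eliminate (2,0): mult=2, new row 2: (0, -1, 1); set L[2][0]=2
k=1: U[1][1]=-1
  eliminate (2,1): mult=1, new row 2: (0, 0, 3); set L[2][1]=1

U[1][2] = -2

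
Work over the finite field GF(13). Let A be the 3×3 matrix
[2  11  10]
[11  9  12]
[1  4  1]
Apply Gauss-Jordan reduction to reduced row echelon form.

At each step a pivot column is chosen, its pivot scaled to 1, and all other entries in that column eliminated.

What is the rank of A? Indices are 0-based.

rank = 3

pivot(0,0)=2: scale R0 → (1, 12, 5)
  clear (1,0): R1 −= (11)R0 → (0, 7, 9)
  clear (2,0): R2 −= (1)R0 → (0, 5, 9)
pivot(1,1)=7: scale R1 → (0, 1, 5)
  clear (0,1): R0 −= (12)R1 → (1, 0, 10)
  clear (2,1): R2 −= (5)R1 → (0, 0, 10)
pivot(2,2)=10: scale R2 → (0, 0, 1)
  clear (0,2): R0 −= (10)R2 → (1, 0, 0)
  clear (1,2): R1 −= (5)R2 → (0, 1, 0)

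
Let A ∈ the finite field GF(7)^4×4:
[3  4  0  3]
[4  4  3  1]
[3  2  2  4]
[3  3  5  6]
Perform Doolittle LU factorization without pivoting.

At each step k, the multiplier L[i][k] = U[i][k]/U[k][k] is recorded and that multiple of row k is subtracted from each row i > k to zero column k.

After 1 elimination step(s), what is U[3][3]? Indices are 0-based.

[col 0] pivot 3
  R1 -= 6*R0 → (0, 1, 3, 4)  (L[1][0] := 6)
  R2 -= 1*R0 → (0, 5, 2, 1)  (L[2][0] := 1)
  R3 -= 1*R0 → (0, 6, 5, 3)  (L[3][0] := 1)

U[3][3] = 3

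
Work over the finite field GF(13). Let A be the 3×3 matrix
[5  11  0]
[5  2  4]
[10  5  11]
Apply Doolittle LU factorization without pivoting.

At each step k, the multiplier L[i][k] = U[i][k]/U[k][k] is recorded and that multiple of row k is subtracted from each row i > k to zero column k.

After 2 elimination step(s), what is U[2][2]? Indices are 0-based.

[col 0] pivot 5
  R1 -= 1*R0 → (0, 4, 4)  (L[1][0] := 1)
  R2 -= 2*R0 → (0, 9, 11)  (L[2][0] := 2)
[col 1] pivot 4
  R2 -= 12*R1 → (0, 0, 2)  (L[2][1] := 12)

U[2][2] = 2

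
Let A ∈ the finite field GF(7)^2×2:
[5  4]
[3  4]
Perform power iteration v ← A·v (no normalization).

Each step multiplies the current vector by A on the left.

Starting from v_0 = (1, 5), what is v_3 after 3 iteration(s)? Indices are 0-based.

v_0 = (1, 5).
v_1 = A·v_0 = (4, 2).
v_2 = A·v_1 = (0, 6).
v_3 = A·v_2 = (3, 3).

v_3 = (3, 3)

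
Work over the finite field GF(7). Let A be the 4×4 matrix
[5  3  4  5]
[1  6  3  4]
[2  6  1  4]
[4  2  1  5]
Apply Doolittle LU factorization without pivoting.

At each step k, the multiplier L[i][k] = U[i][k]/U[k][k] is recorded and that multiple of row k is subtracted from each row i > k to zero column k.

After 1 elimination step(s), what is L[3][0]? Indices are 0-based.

k=0: U[0][0]=5
  eliminate (1,0): mult=3, new row 1: (0, 4, 5, 3); set L[1][0]=3
  eliminate (2,0): mult=6, new row 2: (0, 2, 5, 2); set L[2][0]=6
  eliminate (3,0): mult=5, new row 3: (0, 1, 2, 1); set L[3][0]=5

L[3][0] = 5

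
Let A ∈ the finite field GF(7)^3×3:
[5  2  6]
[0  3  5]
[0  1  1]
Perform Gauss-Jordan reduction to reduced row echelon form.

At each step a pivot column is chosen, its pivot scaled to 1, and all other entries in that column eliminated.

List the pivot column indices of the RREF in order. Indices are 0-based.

pivot columns: 0, 1, 2

step 1: normalize row 0 (÷5) = (1, 6, 4)
step 2: normalize row 1 (÷3) = (0, 1, 4)
  row 0: subtract 6×row1 = (1, 0, 1)
  row 2: subtract 1×row1 = (0, 0, 4)
step 3: normalize row 2 (÷4) = (0, 0, 1)
  row 0: subtract 1×row2 = (1, 0, 0)
  row 1: subtract 4×row2 = (0, 1, 0)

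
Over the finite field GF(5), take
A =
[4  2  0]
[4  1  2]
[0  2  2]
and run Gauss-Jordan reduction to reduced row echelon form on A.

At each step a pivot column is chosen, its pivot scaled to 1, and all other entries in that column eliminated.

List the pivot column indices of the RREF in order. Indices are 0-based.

pivot columns: 0, 1, 2

step 1: normalize row 0 (÷4) = (1, 3, 0)
  row 1: subtract 4×row0 = (0, 4, 2)
step 2: normalize row 1 (÷4) = (0, 1, 3)
  row 0: subtract 3×row1 = (1, 0, 1)
  row 2: subtract 2×row1 = (0, 0, 1)
step 3: normalize row 2 (÷1) = (0, 0, 1)
  row 0: subtract 1×row2 = (1, 0, 0)
  row 1: subtract 3×row2 = (0, 1, 0)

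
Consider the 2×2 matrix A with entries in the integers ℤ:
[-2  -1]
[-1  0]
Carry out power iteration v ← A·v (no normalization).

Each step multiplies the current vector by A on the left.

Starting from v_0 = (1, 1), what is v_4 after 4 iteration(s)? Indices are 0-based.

v_0 = (1, 1).
v_1 = A·v_0 = (-3, -1).
v_2 = A·v_1 = (7, 3).
v_3 = A·v_2 = (-17, -7).
v_4 = A·v_3 = (41, 17).

v_4 = (41, 17)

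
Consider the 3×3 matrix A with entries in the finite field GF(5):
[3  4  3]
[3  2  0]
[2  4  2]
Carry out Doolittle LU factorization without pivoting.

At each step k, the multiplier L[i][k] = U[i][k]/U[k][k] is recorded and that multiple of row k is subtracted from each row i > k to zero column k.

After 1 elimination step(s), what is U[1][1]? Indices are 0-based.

U[1][1] = 3

[col 0] pivot 3
  R1 -= 1*R0 → (0, 3, 2)  (L[1][0] := 1)
  R2 -= 4*R0 → (0, 3, 0)  (L[2][0] := 4)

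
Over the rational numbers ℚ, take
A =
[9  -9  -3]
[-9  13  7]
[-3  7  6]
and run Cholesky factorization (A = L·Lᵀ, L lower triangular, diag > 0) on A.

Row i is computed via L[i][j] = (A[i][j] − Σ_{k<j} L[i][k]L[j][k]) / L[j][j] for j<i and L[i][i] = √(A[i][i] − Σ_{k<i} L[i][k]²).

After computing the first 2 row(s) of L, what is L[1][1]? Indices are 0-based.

L[1][1] = 2

Step 1: L[0][0] = √(9) = 3.
  L[1][0] = (-9) / L[0][0] = -3.
Step 2: L[1][1] = √(4) = 2.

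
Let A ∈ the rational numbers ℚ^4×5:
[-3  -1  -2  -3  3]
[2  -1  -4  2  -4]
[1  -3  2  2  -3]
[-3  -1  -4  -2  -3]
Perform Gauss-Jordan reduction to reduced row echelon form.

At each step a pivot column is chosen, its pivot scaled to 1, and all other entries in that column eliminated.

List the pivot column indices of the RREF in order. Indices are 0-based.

pivot(0,0)=-3: scale R0 → (1, 1/3, 2/3, 1, -1)
  clear (1,0): R1 −= (2)R0 → (0, -5/3, -16/3, 0, -2)
  clear (2,0): R2 −= (1)R0 → (0, -10/3, 4/3, 1, -2)
  clear (3,0): R3 −= (-3)R0 → (0, 0, -2, 1, -6)
pivot(1,1)=-5/3: scale R1 → (0, 1, 16/5, 0, 6/5)
  clear (0,1): R0 −= (1/3)R1 → (1, 0, -2/5, 1, -7/5)
  clear (2,1): R2 −= (-10/3)R1 → (0, 0, 12, 1, 2)
pivot(2,2)=12: scale R2 → (0, 0, 1, 1/12, 1/6)
  clear (0,2): R0 −= (-2/5)R2 → (1, 0, 0, 31/30, -4/3)
  clear (1,2): R1 −= (16/5)R2 → (0, 1, 0, -4/15, 2/3)
  clear (3,2): R3 −= (-2)R2 → (0, 0, 0, 7/6, -17/3)
pivot(3,3)=7/6: scale R3 → (0, 0, 0, 1, -34/7)
  clear (0,3): R0 −= (31/30)R3 → (1, 0, 0, 0, 129/35)
  clear (1,3): R1 −= (-4/15)R3 → (0, 1, 0, 0, -22/35)
  clear (2,3): R2 −= (1/12)R3 → (0, 0, 1, 0, 4/7)

pivot columns: 0, 1, 2, 3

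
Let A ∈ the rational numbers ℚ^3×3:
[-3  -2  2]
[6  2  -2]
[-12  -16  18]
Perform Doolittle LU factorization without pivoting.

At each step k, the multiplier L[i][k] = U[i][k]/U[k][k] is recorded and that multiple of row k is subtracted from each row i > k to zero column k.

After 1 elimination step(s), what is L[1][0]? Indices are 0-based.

k=0: U[0][0]=-3
  eliminate (1,0): mult=-2, new row 1: (0, -2, 2); set L[1][0]=-2
  eliminate (2,0): mult=4, new row 2: (0, -8, 10); set L[2][0]=4

L[1][0] = -2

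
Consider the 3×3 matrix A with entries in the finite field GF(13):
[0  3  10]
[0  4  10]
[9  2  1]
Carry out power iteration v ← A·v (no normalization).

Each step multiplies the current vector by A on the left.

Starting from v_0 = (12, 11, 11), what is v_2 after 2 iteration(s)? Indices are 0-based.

v_2 = (0, 11, 7)

v_0 = (12, 11, 11).
v_1 = A·v_0 = (0, 11, 11).
v_2 = A·v_1 = (0, 11, 7).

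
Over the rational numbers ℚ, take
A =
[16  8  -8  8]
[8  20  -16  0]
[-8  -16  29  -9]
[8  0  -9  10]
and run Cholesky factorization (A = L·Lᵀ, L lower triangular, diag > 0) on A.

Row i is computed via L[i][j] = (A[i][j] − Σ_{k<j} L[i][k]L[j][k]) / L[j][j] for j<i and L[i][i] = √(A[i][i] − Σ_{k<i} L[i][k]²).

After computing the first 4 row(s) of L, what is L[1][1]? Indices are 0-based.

L[1][1] = 4

Step 1: L[0][0] = √(16) = 4.
  L[1][0] = (8) / L[0][0] = 2.
Step 2: L[1][1] = √(16) = 4.
  L[2][0] = (-8) / L[0][0] = -2.
  L[2][1] = (-12) / L[1][1] = -3.
Step 3: L[2][2] = √(16) = 4.
  L[3][0] = (8) / L[0][0] = 2.
  L[3][1] = (-4) / L[1][1] = -1.
  L[3][2] = (-8) / L[2][2] = -2.
Step 4: L[3][3] = √(1) = 1.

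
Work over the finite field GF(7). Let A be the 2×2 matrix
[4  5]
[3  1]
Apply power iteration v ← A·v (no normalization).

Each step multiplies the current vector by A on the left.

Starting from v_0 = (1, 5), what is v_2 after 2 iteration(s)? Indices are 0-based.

v_2 = (2, 4)

v_0 = (1, 5).
v_1 = A·v_0 = (1, 1).
v_2 = A·v_1 = (2, 4).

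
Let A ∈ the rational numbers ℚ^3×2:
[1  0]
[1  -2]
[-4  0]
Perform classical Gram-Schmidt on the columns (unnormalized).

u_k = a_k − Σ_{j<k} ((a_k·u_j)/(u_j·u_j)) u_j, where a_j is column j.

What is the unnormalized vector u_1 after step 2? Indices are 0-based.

Step 1: u_0 = a_0 = (1, 1, -4).
Step 2: u_1 = a_1 − (-1/9)·u_0 = (1/9, -17/9, -4/9).

u_1 = (1/9, -17/9, -4/9)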